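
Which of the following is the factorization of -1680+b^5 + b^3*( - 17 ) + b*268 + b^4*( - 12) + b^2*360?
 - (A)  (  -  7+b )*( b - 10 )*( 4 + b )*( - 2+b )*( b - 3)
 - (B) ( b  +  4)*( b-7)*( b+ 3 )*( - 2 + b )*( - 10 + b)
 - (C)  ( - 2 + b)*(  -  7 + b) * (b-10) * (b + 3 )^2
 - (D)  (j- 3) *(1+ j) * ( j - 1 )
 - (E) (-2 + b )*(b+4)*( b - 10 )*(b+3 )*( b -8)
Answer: B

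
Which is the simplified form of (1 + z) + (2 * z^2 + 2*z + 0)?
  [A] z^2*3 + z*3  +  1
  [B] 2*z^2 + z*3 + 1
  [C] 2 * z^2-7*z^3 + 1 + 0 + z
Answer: B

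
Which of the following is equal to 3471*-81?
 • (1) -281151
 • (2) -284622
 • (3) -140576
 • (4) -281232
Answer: 1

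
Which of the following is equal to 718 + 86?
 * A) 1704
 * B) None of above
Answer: B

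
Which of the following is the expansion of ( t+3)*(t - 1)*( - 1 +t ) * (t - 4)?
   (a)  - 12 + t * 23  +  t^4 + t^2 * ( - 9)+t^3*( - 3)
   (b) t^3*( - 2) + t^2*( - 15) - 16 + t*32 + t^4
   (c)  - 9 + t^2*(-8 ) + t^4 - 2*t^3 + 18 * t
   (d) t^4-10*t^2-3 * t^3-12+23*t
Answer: a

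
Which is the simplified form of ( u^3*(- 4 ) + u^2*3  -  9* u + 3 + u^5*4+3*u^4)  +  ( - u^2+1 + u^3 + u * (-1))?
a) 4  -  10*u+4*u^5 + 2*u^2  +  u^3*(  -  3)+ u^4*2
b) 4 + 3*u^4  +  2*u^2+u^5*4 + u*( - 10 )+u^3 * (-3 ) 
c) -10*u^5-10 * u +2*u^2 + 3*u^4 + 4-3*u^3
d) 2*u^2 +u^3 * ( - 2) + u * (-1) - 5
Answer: b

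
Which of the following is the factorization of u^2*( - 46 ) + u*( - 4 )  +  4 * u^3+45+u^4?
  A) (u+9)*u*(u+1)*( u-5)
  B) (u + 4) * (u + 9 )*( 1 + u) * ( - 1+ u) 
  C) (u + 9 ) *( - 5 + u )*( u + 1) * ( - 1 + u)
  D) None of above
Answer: C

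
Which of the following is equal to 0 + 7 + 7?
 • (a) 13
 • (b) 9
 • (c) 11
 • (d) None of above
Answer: d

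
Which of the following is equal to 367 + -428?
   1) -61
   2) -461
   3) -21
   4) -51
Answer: 1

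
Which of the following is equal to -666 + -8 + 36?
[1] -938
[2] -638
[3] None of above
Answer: 2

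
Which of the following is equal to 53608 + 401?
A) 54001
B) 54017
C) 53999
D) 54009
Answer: D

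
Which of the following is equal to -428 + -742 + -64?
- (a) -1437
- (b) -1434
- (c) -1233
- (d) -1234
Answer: d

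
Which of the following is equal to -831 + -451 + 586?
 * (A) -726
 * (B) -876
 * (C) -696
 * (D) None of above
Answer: C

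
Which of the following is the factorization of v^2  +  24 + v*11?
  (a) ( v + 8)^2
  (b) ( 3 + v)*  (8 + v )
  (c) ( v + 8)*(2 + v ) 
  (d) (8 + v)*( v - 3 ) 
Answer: b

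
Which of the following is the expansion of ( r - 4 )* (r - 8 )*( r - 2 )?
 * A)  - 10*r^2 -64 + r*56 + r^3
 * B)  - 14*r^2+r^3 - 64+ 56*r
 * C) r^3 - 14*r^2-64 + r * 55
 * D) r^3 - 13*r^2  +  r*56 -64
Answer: B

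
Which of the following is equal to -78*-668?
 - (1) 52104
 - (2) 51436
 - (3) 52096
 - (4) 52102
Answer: 1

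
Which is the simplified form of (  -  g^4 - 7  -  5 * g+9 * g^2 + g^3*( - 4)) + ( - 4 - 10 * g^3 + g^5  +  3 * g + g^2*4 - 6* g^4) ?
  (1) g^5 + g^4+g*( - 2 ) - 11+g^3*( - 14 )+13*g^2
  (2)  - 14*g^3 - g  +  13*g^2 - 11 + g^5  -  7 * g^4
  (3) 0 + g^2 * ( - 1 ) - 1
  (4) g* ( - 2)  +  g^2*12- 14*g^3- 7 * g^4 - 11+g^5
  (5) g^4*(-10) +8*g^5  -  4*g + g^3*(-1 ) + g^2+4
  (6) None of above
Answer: 6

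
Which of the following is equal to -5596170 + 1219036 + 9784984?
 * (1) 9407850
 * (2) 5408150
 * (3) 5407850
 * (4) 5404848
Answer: 3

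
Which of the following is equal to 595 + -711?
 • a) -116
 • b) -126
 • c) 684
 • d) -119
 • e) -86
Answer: a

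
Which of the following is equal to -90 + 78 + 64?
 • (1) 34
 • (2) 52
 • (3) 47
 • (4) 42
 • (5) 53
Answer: 2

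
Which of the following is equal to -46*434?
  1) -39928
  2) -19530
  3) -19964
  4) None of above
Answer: 3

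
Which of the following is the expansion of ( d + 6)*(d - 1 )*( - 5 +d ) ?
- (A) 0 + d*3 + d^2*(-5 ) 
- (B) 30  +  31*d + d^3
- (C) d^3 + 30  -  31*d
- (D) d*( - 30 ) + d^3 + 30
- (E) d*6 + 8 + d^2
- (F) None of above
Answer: C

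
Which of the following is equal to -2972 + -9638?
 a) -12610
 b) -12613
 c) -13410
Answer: a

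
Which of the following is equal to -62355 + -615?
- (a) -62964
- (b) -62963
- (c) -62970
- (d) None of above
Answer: c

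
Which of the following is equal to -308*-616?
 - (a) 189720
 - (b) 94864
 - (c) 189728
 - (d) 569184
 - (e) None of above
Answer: c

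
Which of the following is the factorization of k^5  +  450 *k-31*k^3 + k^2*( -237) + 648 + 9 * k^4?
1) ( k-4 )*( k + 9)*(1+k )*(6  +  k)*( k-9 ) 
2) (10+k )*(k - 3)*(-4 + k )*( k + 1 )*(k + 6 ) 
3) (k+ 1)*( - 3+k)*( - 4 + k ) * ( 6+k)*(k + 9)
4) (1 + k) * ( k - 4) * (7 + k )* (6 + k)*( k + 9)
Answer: 3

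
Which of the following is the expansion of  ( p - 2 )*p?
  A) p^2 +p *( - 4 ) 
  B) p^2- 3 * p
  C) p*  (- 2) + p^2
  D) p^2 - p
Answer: C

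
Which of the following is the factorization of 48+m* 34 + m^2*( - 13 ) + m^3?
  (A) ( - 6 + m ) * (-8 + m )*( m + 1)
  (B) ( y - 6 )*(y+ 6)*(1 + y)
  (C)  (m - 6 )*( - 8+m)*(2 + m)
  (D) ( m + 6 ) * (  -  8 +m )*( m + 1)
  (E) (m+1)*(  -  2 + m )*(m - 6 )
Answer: A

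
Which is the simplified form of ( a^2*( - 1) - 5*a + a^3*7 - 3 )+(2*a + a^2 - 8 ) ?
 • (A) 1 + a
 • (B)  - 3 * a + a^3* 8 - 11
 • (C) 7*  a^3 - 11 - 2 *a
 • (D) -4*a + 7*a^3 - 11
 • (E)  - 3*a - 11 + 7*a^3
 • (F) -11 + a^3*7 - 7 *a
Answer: E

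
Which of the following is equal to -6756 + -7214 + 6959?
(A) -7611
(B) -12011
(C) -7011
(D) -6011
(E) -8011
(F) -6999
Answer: C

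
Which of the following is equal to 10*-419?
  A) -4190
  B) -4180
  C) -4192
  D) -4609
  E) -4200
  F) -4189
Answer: A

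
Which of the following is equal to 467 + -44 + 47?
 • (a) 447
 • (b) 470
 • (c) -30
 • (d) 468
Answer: b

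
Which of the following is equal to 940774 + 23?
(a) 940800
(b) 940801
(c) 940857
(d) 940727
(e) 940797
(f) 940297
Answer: e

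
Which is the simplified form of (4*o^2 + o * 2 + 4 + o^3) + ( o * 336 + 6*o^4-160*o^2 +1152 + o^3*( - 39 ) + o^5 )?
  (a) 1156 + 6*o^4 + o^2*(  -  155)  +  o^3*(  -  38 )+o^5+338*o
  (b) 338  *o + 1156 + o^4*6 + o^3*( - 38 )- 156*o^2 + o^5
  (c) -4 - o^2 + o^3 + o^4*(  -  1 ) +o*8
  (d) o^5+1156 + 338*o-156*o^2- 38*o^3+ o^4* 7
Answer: b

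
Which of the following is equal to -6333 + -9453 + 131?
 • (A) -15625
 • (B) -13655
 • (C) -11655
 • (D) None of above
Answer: D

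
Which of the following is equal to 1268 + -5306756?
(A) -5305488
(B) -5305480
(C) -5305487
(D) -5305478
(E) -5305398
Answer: A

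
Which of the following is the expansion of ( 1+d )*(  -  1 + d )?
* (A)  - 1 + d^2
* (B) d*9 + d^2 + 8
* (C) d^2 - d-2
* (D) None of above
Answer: A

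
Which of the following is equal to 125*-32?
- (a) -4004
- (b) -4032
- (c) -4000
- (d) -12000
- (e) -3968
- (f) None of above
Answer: c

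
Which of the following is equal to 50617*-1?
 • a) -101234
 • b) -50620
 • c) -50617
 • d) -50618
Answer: c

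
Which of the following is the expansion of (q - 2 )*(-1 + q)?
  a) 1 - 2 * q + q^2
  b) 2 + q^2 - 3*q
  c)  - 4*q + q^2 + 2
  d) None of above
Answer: b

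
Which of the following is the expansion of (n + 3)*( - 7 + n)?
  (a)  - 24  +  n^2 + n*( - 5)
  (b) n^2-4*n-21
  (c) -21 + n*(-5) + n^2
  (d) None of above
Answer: b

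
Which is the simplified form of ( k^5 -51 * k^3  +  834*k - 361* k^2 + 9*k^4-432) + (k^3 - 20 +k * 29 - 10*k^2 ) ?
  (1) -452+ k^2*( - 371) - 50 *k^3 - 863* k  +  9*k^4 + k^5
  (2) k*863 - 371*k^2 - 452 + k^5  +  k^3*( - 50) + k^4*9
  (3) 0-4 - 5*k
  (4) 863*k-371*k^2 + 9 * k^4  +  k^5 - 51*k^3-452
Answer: 2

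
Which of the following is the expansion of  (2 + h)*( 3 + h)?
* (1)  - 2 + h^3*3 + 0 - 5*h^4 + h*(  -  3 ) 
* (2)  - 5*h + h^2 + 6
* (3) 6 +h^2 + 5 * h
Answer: 3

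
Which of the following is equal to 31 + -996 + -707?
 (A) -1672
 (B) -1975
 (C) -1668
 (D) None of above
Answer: A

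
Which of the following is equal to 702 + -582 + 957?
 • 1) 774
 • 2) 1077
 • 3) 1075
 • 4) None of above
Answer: 2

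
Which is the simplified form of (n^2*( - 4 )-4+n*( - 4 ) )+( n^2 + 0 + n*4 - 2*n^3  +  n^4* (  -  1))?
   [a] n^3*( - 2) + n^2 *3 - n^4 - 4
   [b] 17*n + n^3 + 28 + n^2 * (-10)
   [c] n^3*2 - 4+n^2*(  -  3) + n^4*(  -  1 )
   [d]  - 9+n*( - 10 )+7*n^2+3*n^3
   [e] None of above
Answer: e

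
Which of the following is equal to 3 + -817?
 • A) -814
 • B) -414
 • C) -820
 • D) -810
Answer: A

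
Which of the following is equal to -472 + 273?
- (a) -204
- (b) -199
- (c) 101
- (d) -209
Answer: b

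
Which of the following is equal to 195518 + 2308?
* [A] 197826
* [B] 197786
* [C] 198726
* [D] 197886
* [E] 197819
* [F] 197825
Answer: A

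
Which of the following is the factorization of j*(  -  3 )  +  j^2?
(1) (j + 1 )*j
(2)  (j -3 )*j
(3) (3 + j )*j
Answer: 2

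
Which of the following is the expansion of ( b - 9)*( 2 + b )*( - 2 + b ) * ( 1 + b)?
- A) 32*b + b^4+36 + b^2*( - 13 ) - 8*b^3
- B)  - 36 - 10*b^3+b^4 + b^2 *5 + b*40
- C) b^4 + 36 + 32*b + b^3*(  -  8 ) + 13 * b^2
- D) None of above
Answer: A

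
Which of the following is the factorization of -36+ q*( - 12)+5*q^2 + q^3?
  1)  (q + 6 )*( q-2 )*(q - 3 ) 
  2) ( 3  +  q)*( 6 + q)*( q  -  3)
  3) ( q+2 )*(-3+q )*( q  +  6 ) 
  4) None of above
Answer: 3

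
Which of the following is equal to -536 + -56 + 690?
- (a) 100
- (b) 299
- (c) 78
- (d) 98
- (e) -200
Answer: d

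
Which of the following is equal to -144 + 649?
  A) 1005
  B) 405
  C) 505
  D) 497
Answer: C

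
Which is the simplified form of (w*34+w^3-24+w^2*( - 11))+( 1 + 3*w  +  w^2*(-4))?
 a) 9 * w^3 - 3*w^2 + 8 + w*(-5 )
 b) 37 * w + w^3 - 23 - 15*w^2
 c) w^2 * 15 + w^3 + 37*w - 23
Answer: b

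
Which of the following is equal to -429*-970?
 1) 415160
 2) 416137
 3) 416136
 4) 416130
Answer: 4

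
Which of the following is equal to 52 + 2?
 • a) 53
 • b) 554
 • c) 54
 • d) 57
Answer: c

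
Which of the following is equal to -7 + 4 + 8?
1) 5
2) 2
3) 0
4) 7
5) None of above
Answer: 1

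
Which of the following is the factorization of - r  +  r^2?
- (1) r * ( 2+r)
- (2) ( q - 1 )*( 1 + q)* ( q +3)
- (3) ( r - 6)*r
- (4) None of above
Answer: 4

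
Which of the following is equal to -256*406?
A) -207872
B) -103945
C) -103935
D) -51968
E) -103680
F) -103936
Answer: F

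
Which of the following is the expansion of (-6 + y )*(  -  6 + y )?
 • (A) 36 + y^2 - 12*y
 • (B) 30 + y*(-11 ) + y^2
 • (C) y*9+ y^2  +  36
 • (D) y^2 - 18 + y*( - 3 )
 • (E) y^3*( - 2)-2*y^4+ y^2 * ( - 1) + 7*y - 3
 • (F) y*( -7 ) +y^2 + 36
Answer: A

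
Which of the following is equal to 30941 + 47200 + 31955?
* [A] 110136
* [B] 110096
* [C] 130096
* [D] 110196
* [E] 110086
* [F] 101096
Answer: B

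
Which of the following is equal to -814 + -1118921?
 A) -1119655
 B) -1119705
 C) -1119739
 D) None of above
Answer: D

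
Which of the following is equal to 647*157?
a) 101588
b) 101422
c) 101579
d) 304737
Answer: c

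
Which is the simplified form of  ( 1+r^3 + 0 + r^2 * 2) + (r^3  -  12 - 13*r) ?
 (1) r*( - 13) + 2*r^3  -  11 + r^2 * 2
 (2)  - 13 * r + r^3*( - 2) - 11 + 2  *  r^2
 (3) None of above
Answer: 1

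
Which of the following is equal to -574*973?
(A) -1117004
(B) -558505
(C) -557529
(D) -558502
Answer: D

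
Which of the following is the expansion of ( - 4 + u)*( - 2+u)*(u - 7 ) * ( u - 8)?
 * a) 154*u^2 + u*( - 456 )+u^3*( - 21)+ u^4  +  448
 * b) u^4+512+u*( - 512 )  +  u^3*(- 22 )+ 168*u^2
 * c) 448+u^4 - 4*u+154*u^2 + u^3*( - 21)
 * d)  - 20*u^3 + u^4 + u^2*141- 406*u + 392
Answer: a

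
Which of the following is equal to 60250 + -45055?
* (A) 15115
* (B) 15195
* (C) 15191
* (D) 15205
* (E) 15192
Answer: B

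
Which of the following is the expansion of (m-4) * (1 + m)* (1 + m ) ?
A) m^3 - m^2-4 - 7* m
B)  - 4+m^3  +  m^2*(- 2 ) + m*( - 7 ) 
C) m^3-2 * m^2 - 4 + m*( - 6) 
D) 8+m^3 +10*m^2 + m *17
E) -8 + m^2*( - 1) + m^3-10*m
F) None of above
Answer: B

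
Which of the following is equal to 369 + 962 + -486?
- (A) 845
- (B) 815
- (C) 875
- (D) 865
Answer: A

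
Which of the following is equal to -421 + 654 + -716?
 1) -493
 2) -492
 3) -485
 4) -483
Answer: 4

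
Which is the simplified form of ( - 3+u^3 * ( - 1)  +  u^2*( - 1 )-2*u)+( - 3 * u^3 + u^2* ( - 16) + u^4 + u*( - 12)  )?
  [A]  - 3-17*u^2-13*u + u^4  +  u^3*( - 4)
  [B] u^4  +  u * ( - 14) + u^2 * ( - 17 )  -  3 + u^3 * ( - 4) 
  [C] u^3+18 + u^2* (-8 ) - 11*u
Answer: B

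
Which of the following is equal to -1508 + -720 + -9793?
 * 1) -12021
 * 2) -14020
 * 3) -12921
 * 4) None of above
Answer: 1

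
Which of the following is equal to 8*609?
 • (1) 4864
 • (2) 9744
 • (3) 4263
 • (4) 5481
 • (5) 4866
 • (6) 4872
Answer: 6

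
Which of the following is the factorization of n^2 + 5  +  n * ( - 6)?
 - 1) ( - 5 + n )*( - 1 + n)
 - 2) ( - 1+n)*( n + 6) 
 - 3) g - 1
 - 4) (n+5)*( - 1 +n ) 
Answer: 1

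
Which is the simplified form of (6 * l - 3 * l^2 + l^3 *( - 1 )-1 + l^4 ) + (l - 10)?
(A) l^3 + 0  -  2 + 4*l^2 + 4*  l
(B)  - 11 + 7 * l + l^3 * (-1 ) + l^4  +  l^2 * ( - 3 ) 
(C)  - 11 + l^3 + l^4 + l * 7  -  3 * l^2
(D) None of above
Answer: B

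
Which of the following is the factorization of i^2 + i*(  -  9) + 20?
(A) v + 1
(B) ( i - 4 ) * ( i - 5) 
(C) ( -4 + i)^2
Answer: B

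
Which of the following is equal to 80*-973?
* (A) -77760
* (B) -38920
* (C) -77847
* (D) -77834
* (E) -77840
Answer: E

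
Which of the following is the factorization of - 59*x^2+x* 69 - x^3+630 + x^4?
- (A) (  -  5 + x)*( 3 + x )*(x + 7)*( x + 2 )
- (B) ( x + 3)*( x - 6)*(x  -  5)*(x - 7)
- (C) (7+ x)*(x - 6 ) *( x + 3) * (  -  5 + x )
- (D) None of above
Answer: C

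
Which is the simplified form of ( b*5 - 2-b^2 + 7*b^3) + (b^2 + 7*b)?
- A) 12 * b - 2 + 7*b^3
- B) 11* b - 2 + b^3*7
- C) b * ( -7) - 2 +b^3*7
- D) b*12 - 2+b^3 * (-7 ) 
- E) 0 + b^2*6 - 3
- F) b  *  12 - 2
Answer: A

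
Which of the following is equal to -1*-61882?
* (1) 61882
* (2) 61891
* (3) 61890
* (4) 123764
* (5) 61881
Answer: 1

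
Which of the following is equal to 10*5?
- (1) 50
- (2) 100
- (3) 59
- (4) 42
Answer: 1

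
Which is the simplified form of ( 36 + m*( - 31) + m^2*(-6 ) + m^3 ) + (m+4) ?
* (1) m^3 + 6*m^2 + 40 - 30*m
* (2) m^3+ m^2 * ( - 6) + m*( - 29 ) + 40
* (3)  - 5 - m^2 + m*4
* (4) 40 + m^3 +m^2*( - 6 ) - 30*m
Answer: 4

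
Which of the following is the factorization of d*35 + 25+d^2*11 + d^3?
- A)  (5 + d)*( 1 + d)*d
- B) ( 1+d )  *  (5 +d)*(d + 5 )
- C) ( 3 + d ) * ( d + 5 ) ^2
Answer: B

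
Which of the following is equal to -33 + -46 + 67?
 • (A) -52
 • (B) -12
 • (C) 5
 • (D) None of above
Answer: B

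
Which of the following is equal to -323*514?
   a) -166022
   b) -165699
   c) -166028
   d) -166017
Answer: a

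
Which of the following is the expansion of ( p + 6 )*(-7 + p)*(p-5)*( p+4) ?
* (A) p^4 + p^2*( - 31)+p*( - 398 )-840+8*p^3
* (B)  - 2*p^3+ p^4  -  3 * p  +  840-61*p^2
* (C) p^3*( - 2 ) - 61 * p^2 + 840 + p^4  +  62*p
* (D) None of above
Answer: C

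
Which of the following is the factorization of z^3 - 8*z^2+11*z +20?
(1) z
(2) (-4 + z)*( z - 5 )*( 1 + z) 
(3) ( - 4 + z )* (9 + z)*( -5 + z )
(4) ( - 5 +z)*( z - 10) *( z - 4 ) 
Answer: 2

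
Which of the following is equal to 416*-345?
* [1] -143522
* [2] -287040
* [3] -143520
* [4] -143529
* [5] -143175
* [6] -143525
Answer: 3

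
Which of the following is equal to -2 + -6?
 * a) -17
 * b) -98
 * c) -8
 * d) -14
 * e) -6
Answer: c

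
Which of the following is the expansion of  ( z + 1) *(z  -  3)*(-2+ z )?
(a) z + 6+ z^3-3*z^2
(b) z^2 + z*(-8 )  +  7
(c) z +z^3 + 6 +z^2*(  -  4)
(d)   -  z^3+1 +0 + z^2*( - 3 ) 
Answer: c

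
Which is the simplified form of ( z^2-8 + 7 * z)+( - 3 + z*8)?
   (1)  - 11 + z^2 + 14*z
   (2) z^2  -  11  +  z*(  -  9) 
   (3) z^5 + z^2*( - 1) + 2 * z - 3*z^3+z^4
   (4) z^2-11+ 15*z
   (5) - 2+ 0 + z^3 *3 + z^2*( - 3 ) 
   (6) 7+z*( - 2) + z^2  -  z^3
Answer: 4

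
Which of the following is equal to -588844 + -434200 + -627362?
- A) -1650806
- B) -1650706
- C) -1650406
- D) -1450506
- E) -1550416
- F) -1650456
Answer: C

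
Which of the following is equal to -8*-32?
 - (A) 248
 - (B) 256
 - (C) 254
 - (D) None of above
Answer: B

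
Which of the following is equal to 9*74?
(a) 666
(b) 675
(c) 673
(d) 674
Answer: a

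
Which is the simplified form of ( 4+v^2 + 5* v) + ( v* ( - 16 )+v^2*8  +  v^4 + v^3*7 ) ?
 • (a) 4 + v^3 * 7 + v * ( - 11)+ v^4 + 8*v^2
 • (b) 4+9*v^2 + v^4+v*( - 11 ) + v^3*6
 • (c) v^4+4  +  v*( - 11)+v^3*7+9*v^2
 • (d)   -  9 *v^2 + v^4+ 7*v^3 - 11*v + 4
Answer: c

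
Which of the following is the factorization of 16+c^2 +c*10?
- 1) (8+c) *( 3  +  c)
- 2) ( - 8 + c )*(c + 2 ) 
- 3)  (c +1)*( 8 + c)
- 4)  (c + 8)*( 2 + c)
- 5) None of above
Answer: 4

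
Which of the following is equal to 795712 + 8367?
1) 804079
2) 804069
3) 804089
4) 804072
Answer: 1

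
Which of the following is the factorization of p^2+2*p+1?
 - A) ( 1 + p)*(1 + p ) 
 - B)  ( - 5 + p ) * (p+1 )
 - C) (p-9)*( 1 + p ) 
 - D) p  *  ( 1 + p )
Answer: A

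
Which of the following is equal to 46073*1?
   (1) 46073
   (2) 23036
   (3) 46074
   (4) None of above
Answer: 1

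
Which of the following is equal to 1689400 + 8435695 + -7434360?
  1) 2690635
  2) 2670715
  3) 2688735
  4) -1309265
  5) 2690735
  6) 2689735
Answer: 5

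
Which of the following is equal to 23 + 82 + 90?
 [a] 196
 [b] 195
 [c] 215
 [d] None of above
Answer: b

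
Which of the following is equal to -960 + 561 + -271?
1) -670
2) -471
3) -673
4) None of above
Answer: 1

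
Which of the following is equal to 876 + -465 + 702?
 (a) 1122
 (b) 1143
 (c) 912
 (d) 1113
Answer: d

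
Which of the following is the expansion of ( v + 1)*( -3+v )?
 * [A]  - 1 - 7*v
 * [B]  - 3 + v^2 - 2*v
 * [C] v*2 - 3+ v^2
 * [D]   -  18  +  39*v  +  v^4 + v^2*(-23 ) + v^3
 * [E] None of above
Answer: B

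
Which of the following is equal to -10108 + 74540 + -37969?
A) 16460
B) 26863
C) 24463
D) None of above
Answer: D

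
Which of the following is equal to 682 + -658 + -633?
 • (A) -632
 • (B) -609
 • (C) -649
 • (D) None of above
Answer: B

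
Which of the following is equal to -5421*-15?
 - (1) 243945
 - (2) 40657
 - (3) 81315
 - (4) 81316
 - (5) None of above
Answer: 3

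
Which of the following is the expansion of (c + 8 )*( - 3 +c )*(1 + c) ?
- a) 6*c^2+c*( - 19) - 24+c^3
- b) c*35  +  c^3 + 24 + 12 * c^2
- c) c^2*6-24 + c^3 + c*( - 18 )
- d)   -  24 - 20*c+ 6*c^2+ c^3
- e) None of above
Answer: a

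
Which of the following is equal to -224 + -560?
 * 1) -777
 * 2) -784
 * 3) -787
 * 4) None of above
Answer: 2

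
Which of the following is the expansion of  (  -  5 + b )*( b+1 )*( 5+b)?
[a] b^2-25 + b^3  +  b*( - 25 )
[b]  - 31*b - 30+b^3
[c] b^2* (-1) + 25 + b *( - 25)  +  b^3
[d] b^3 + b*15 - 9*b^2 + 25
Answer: a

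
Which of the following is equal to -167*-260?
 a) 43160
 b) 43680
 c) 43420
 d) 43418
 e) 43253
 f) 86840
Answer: c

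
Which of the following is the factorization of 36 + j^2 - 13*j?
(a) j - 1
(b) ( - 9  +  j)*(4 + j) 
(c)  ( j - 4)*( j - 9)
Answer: c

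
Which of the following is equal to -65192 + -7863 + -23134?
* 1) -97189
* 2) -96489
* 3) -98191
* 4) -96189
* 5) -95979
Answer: 4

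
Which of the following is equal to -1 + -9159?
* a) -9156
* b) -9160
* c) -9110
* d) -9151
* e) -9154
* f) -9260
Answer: b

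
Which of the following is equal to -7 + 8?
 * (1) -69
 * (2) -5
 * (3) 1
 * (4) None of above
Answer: 3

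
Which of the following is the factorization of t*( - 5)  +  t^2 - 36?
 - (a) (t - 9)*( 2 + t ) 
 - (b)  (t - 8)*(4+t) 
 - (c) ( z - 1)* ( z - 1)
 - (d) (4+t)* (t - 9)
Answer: d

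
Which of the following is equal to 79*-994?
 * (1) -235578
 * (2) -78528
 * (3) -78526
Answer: 3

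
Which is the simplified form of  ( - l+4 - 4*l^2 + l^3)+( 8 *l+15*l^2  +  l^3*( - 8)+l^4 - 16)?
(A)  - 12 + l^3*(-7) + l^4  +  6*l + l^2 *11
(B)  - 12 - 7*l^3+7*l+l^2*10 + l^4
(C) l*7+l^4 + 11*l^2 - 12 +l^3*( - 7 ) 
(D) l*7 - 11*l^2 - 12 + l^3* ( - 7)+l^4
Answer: C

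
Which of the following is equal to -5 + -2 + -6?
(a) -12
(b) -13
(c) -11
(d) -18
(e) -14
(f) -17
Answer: b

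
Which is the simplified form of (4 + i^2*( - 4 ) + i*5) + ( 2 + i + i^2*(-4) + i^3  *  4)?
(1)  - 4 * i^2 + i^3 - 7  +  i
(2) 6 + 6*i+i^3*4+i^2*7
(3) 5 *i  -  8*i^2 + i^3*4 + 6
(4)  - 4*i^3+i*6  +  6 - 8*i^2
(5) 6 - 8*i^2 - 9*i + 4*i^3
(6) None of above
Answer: 6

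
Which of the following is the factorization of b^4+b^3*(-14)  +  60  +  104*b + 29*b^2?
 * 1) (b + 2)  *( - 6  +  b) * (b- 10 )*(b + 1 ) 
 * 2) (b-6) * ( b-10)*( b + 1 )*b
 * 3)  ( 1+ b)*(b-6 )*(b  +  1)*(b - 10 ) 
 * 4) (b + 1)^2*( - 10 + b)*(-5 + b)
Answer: 3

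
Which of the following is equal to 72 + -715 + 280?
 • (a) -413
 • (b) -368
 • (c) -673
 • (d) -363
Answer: d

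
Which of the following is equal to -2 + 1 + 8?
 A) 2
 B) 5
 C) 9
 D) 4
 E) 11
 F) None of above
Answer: F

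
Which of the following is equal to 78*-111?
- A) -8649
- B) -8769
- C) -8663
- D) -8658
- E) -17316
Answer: D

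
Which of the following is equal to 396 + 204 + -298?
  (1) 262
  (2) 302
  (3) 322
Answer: 2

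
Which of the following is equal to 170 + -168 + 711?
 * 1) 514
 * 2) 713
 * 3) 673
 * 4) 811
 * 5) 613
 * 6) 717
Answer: 2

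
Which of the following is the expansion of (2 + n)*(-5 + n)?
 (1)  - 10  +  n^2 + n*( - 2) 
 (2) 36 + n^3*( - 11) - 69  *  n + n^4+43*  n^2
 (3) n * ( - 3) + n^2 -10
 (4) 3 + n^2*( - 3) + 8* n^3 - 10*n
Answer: 3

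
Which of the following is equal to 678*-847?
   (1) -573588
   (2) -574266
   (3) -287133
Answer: 2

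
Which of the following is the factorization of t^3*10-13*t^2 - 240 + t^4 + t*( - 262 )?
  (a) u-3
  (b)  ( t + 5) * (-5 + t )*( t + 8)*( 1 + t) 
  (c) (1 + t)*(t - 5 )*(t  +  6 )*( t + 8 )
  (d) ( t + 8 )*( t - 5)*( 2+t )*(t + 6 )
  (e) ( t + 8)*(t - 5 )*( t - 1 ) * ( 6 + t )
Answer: c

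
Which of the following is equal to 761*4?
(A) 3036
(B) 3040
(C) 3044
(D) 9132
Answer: C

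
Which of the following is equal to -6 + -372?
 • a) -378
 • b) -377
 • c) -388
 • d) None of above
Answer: a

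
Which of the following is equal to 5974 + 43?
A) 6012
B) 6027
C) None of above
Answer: C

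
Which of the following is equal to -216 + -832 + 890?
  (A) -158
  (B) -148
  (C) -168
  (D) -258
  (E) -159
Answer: A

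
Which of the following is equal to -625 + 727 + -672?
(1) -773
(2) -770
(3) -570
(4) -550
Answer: 3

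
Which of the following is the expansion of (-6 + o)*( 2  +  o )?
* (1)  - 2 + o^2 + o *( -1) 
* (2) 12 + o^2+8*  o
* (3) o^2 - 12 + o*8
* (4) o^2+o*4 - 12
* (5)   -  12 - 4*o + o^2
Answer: 5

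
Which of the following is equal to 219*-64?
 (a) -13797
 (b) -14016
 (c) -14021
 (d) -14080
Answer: b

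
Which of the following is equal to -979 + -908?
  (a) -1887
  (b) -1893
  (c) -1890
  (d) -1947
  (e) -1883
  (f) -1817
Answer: a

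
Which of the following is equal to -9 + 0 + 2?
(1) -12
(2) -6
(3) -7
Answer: 3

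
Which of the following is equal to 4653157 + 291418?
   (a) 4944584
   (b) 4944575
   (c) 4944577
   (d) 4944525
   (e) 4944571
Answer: b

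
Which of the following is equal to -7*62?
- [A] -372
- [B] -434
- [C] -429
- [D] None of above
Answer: B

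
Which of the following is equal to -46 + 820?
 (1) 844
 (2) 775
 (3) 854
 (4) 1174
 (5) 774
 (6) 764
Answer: 5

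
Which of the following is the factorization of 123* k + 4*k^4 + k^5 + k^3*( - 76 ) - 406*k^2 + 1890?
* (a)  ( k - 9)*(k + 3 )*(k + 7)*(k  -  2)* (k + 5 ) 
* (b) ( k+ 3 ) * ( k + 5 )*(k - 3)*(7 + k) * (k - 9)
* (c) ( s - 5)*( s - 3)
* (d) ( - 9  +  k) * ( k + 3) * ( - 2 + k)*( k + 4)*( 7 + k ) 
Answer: a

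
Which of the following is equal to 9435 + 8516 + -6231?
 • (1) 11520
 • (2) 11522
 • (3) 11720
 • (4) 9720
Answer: 3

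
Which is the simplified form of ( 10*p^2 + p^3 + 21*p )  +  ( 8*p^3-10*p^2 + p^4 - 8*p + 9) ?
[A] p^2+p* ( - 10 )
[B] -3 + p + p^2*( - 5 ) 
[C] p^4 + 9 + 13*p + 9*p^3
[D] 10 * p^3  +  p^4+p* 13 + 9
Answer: C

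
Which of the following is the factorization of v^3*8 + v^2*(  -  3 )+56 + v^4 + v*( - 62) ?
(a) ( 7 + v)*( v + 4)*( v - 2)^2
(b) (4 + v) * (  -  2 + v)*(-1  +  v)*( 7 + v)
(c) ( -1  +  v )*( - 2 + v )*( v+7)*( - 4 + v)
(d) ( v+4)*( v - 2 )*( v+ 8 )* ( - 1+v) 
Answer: b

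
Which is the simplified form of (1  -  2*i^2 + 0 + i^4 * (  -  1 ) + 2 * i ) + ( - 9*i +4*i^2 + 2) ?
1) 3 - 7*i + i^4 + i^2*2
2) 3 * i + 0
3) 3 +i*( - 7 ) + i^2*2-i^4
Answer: 3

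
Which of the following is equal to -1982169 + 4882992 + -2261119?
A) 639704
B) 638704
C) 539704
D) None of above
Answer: A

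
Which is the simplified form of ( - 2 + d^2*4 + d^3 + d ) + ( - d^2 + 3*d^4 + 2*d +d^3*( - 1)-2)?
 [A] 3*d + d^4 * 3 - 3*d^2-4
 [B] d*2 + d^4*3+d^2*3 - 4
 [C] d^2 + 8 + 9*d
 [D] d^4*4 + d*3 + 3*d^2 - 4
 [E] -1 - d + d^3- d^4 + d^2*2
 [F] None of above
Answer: F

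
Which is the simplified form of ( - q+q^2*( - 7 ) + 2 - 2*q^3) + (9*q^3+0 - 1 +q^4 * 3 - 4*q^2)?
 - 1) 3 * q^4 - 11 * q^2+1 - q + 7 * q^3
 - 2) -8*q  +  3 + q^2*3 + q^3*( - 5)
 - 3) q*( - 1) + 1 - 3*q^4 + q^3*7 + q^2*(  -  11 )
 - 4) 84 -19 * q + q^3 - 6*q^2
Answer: 1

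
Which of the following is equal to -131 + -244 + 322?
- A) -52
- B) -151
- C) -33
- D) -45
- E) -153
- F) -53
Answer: F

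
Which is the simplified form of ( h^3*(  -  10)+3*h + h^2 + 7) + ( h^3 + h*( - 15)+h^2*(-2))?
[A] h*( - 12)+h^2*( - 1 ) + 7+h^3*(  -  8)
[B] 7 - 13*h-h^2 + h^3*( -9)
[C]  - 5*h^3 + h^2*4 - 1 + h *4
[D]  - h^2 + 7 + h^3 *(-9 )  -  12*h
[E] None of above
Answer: D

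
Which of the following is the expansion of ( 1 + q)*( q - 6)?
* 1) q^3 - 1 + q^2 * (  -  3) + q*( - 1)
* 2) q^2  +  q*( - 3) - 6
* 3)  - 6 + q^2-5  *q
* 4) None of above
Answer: 3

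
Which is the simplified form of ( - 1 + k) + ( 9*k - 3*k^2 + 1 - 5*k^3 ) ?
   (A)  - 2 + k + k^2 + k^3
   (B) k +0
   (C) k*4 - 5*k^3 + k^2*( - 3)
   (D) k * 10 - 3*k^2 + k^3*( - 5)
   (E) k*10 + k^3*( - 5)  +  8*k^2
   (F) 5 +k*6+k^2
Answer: D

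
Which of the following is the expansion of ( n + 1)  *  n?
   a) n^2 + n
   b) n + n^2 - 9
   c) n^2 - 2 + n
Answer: a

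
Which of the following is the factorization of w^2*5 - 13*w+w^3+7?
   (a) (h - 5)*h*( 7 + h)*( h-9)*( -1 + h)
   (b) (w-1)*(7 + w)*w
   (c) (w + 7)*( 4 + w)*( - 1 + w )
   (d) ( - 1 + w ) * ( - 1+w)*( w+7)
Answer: d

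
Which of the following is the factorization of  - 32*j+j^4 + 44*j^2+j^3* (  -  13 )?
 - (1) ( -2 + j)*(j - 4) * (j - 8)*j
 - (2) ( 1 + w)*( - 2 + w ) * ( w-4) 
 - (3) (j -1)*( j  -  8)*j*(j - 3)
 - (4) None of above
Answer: 4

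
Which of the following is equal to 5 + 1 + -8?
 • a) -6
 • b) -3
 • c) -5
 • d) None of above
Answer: d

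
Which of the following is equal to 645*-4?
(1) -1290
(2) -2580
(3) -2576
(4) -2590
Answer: 2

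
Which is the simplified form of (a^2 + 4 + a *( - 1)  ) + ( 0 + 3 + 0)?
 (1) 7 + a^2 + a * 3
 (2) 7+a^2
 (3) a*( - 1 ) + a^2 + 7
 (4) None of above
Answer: 3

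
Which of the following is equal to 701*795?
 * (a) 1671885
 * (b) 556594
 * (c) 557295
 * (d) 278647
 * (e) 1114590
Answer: c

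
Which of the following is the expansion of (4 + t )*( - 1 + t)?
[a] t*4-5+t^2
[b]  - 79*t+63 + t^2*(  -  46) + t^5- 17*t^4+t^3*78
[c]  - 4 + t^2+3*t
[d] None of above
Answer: c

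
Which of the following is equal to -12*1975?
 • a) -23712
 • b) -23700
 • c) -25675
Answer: b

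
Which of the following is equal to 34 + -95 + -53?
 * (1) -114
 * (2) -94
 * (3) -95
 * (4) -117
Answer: 1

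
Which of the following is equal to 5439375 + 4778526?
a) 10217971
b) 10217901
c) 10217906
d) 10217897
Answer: b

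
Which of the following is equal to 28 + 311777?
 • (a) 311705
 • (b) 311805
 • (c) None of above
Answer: b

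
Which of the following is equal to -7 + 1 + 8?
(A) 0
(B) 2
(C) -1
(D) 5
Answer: B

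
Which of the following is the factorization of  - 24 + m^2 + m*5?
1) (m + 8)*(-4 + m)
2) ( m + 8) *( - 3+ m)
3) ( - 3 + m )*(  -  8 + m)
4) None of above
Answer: 2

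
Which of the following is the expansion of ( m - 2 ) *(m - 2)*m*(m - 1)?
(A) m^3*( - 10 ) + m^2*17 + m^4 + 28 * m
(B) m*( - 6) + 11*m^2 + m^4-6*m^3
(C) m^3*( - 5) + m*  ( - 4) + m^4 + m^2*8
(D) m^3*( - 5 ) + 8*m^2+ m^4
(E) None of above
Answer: C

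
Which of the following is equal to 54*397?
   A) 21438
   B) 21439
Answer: A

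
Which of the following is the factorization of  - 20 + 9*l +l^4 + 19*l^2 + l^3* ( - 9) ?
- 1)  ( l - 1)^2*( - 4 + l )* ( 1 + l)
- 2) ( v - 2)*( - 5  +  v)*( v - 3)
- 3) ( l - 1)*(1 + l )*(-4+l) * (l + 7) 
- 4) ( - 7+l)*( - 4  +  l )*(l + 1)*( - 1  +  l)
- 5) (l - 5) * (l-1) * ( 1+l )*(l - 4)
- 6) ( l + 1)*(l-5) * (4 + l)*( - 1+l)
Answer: 5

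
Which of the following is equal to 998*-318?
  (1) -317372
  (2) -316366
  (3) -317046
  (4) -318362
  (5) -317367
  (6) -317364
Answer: 6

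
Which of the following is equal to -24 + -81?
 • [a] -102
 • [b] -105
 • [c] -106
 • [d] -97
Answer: b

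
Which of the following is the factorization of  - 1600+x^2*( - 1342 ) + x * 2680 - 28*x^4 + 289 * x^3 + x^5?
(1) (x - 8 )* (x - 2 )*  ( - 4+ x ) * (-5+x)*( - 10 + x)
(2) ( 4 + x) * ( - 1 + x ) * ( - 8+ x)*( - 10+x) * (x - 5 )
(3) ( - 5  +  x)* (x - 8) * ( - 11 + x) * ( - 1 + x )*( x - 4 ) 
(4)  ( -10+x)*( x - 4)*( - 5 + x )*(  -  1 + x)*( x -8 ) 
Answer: 4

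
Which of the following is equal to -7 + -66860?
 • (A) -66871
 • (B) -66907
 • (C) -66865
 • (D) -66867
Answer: D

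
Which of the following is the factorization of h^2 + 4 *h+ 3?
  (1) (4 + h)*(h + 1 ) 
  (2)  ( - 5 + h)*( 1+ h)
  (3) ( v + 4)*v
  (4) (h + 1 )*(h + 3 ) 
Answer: 4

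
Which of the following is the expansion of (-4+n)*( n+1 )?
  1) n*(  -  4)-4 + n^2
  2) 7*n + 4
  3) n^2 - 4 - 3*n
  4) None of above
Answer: 3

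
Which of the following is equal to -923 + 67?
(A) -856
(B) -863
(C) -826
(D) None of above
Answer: A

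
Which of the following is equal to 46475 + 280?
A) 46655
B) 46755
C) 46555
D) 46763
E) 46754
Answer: B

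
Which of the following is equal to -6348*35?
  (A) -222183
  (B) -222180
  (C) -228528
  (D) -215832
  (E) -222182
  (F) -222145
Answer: B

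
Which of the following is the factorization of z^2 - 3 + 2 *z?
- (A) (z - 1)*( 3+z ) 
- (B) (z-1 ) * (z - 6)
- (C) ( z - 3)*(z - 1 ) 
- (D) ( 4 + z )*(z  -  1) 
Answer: A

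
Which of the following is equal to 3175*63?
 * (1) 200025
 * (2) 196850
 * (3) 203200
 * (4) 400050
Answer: 1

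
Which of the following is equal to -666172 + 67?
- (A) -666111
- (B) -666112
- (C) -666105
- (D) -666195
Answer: C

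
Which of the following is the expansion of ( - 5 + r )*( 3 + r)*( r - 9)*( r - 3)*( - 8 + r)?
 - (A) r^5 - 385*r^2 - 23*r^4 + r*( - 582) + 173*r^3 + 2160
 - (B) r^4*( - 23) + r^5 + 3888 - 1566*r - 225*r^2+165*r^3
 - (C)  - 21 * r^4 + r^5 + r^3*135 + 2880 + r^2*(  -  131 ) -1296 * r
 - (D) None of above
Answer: D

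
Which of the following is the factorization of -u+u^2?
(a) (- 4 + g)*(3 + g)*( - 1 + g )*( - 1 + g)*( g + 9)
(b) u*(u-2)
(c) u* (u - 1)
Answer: c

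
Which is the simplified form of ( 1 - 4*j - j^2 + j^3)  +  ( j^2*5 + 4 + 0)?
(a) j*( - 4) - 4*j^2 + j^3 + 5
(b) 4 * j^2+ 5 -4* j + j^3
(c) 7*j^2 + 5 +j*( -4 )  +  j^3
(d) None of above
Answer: b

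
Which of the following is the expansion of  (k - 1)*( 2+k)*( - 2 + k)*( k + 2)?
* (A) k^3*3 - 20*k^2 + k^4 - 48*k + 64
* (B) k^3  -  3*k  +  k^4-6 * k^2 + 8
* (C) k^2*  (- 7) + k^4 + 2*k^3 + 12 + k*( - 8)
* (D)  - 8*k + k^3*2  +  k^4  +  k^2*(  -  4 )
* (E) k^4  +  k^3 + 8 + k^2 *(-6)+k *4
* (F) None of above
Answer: F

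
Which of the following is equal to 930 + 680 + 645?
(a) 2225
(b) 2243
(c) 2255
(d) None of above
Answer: c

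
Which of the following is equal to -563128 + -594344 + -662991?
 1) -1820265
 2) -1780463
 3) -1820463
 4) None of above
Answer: 3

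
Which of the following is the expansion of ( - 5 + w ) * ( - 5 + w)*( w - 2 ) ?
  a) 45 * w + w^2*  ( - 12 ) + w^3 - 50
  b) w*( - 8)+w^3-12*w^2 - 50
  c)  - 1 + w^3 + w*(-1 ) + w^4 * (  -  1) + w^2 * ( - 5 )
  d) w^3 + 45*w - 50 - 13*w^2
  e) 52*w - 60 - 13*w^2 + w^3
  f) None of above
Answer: a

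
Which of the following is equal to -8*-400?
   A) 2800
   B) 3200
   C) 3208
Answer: B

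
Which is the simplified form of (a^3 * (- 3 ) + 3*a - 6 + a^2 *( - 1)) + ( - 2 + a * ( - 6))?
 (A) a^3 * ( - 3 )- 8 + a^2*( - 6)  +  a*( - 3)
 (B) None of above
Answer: B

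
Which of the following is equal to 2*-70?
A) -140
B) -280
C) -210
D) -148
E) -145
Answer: A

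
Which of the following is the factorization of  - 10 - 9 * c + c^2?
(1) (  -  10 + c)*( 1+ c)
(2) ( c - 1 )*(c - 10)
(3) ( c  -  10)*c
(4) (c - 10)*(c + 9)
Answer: 1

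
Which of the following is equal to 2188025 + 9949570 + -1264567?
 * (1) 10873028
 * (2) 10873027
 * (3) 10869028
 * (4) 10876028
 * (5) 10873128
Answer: 1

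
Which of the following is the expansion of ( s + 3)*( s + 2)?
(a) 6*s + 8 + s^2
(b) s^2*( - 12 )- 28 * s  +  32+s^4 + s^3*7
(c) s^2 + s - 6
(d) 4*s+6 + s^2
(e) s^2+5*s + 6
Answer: e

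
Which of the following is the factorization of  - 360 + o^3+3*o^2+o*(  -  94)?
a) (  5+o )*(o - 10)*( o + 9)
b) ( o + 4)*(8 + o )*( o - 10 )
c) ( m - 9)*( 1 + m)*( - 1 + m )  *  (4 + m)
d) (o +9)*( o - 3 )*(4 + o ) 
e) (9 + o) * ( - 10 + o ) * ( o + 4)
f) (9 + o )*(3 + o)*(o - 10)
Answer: e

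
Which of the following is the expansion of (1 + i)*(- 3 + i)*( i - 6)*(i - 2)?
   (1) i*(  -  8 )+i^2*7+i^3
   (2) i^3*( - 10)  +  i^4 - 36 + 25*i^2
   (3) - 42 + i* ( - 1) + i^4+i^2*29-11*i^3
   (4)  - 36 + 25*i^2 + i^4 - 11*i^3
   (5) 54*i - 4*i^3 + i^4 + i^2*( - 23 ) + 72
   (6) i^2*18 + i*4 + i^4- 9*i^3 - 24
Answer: 2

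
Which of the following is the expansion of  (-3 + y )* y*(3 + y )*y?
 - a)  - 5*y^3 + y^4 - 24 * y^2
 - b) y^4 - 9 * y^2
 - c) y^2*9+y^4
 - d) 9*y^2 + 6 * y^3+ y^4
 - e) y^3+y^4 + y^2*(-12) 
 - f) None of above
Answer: b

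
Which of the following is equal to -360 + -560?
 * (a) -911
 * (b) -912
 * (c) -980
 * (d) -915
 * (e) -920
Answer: e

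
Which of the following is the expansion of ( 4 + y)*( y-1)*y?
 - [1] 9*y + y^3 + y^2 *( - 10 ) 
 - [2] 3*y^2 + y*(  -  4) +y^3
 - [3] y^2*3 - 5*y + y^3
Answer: 2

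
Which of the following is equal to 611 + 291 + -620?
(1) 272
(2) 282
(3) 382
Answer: 2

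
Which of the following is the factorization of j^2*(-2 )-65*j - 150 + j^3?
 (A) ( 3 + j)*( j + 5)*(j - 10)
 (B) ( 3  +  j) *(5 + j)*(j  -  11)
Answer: A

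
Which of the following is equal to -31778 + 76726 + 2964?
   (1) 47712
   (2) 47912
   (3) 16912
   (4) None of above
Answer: 2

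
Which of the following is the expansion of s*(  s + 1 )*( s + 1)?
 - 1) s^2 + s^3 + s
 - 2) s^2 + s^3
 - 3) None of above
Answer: 3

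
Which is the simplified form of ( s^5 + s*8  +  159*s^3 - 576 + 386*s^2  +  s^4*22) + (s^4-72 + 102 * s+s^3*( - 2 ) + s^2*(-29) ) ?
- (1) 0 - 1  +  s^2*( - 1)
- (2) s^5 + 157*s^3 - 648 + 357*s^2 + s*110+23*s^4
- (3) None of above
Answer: 2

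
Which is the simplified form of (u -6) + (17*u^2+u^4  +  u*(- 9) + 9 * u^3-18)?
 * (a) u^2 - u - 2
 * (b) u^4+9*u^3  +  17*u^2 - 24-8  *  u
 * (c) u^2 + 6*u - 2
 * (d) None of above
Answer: b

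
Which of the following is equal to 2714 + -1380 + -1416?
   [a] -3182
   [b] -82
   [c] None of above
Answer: b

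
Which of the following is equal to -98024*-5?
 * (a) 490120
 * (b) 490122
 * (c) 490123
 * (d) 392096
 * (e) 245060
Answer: a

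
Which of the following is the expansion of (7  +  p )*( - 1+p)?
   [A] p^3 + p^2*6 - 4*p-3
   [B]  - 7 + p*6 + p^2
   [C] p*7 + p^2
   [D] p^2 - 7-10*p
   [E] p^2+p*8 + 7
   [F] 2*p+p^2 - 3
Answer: B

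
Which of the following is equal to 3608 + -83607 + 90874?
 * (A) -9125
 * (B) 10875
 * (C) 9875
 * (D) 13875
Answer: B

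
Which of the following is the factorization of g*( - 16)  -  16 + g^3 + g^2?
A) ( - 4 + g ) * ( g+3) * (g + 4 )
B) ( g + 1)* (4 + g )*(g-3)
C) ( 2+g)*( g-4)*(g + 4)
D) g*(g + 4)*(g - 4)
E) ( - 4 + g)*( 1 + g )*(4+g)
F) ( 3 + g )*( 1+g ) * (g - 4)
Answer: E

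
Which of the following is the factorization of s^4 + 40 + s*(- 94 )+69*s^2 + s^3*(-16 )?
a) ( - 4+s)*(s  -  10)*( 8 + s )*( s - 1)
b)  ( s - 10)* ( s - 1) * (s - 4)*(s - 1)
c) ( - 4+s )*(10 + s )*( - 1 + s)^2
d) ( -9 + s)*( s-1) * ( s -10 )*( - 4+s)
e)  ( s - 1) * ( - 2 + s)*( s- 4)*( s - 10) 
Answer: b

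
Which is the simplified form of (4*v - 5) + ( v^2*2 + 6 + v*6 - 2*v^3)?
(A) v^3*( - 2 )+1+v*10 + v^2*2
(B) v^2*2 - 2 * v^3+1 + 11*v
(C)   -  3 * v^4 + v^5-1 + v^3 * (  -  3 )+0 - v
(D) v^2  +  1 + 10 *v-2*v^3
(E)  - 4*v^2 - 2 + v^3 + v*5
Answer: A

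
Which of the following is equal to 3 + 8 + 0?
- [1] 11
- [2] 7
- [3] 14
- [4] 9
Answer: 1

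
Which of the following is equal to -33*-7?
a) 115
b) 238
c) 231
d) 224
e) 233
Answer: c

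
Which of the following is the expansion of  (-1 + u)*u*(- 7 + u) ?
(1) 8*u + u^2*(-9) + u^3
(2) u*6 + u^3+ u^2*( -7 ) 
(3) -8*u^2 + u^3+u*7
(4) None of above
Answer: 3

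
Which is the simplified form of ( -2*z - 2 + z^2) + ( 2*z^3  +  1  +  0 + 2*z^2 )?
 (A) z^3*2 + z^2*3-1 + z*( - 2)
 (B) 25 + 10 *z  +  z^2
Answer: A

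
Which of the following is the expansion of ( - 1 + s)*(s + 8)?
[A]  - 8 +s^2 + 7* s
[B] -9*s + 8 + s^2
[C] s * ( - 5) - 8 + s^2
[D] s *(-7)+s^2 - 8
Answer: A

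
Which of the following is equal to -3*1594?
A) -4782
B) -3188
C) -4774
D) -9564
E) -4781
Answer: A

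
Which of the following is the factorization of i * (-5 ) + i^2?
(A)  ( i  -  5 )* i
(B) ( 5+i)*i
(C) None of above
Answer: A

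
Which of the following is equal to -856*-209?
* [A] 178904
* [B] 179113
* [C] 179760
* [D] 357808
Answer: A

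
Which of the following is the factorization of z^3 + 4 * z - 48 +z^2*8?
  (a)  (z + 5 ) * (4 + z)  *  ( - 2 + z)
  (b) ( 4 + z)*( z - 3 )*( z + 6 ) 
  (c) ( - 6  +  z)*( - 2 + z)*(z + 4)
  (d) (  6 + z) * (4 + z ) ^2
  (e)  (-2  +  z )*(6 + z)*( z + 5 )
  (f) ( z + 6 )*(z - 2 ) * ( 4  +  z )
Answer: f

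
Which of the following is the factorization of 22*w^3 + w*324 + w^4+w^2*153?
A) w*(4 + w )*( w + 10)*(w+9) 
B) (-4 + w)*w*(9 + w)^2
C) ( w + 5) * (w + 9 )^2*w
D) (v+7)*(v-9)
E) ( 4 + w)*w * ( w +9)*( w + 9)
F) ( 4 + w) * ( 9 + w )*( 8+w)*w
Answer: E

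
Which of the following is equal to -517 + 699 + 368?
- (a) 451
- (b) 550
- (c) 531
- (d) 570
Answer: b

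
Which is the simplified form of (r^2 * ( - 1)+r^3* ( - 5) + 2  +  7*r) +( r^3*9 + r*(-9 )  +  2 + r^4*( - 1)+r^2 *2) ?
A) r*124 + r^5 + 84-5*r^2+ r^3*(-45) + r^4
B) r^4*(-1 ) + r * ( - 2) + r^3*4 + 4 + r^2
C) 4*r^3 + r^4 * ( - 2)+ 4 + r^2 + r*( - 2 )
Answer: B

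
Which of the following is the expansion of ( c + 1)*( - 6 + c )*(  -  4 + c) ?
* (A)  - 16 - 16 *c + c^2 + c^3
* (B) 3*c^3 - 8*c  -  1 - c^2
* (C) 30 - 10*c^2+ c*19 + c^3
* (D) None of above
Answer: D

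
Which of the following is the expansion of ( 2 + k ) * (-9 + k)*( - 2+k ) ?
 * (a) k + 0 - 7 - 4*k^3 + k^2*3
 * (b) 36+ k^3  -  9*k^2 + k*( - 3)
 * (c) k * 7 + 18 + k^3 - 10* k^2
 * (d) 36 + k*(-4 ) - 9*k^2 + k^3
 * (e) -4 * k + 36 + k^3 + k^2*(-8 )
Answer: d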